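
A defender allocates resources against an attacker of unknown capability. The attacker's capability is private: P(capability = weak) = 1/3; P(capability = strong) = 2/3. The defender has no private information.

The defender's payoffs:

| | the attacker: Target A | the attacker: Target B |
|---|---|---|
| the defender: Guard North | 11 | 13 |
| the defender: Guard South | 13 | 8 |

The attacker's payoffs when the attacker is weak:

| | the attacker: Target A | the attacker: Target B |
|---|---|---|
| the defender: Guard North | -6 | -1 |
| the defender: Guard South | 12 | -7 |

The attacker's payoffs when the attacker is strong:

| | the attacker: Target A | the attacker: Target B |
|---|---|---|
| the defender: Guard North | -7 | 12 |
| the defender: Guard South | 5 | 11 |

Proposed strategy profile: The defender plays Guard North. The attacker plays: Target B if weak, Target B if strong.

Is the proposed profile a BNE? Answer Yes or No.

A profile is a BNE iff every type of every player is best-responding given beliefs about the other side.
The defender plays Guard North: E[Guard North] = 1/3·(13) + 2/3·(13) = 13; E[Guard South] = 8. Best-responding. ✓
The attacker (capability weak), facing Guard North: Target A gives -6, Target B gives -1. Proposed Target B is best. ✓
The attacker (capability strong), facing Guard North: Target A gives -7, Target B gives 12. Proposed Target B is best. ✓

Yes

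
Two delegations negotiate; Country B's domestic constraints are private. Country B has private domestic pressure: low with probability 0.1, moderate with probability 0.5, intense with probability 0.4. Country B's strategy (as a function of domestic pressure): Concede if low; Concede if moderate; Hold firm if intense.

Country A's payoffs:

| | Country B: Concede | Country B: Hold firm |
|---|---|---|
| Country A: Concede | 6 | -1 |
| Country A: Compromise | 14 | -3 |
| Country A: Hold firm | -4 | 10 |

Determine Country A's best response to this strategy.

Compromise

E[Concede] = 0.1·(6) + 0.5·(6) + 0.4·(-1) = 3.2
E[Compromise] = 0.1·(14) + 0.5·(14) + 0.4·(-3) = 7.2
E[Hold firm] = 0.1·(-4) + 0.5·(-4) + 0.4·(10) = 1.6
Best response: Compromise (7.2 is the largest).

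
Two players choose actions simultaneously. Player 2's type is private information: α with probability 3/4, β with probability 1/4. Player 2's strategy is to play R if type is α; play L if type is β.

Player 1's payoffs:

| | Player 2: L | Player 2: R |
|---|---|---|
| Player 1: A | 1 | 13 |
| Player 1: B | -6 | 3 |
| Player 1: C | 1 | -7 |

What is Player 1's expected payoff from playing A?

10

Take the expectation over Player 2's type, weighting each type's action by its prior probability.
E[A] = 3/4·13 + 1/4·1 = 39/4 + 1/4 = 10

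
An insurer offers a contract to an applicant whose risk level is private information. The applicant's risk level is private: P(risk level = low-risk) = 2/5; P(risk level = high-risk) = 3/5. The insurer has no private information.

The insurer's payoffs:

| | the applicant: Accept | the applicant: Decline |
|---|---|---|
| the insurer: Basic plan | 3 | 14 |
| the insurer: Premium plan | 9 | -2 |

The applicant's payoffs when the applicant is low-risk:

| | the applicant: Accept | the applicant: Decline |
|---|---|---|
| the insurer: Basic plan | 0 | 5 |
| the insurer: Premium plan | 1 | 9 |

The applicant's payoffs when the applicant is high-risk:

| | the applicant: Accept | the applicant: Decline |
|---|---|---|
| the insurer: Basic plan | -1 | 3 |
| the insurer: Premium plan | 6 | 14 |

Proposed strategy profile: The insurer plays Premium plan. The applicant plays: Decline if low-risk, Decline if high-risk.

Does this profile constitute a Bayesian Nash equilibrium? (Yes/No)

No

A profile is a BNE iff every type of every player is best-responding given beliefs about the other side.
The insurer plays Premium plan: E[Premium plan] = 2/5·(-2) + 3/5·(-2) = -2; E[Basic plan] = 14. Not best-responding. ✗
The applicant (risk level low-risk), facing Premium plan: Accept gives 1, Decline gives 9. Proposed Decline is best. ✓
The applicant (risk level high-risk), facing Premium plan: Accept gives 6, Decline gives 14. Proposed Decline is best. ✓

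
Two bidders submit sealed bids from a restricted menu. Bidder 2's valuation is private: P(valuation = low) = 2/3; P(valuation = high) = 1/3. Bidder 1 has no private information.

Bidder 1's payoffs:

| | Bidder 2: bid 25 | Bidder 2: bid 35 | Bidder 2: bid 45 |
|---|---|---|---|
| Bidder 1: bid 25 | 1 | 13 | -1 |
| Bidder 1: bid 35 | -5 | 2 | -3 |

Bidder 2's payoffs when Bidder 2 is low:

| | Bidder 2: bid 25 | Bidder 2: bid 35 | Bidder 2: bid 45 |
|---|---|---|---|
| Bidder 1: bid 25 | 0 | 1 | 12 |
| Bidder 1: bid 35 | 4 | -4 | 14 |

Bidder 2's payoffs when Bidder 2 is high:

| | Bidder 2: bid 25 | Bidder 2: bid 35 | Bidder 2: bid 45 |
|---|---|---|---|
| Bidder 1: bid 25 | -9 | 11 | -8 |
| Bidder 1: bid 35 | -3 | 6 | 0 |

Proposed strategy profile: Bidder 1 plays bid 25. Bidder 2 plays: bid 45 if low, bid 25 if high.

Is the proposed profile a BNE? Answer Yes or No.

No

Bidder 1 plays bid 25: E[bid 25] = 2/3·(-1) + 1/3·(1) = -1/3; E[bid 35] = -11/3. Best-responding. ✓
Bidder 2 (valuation low), facing bid 25: bid 25 gives 0, bid 35 gives 1, bid 45 gives 12. Proposed bid 45 is best. ✓
Bidder 2 (valuation high), facing bid 25: bid 25 gives -9, bid 35 gives 11, bid 45 gives -8. Proposed bid 25 is not best — profitable deviation exists. ✗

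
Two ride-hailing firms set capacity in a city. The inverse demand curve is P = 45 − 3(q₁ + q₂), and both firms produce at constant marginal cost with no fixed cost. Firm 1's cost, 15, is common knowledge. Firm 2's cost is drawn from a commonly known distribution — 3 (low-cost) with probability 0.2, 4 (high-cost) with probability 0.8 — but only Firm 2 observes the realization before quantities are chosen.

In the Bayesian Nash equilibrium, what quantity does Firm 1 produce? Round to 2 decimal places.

2.09

Type-c best response for Firm 2: q₂(c) = (45 − c)/6 − q₁/2.
Firm 1 maximizes expected profit; its first-order condition is 45 − 6q₁ − 3E[q₂] − 15 = 0.
Substituting E[q₂] and solving: E[c₂] = 3.8, so q₁ = (45 − 2·15 + 3.8)/9 = 2.08889.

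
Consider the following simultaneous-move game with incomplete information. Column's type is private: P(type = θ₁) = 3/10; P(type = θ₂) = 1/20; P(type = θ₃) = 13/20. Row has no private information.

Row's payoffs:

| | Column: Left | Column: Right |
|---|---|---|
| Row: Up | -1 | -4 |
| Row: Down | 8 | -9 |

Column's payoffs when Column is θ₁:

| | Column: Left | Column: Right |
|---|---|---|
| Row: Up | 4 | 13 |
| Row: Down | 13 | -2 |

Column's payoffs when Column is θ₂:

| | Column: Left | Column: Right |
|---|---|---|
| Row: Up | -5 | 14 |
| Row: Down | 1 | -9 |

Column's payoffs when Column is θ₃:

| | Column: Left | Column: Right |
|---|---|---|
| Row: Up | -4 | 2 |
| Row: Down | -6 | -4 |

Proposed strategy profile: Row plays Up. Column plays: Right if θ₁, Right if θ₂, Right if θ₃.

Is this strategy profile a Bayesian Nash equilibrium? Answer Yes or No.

A profile is a BNE iff every type of every player is best-responding given beliefs about the other side.
Row plays Up: E[Up] = 3/10·(-4) + 1/20·(-4) + 13/20·(-4) = -4; E[Down] = -9. Best-responding. ✓
Column (type θ₁), facing Up: Left gives 4, Right gives 13. Proposed Right is best. ✓
Column (type θ₂), facing Up: Left gives -5, Right gives 14. Proposed Right is best. ✓
Column (type θ₃), facing Up: Left gives -4, Right gives 2. Proposed Right is best. ✓

Yes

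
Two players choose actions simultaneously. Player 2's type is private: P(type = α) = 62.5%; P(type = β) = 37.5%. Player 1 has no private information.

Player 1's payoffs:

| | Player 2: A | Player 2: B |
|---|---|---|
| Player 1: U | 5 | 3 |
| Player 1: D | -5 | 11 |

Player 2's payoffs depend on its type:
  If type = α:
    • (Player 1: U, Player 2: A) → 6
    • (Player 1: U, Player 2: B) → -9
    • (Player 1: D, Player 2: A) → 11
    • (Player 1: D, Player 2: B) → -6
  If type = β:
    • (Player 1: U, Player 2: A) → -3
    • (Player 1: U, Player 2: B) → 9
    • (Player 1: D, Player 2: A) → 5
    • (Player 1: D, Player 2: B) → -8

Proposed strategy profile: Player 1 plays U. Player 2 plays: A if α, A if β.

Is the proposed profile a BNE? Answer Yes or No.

No

A profile is a BNE iff every type of every player is best-responding given beliefs about the other side.
Player 1 plays U: E[U] = 0.625·(5) + 0.375·(5) = 5; E[D] = -5. Best-responding. ✓
Player 2 (type α), facing U: A gives 6, B gives -9. Proposed A is best. ✓
Player 2 (type β), facing U: A gives -3, B gives 9. Proposed A is not best — profitable deviation exists. ✗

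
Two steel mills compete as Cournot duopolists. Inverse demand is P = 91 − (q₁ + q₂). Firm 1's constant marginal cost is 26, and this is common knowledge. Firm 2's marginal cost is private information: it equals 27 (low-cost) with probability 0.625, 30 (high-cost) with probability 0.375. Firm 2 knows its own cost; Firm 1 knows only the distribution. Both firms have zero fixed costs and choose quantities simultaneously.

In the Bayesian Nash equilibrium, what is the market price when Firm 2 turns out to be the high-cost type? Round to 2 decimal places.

49.31

Firm 2 with cost c maximizes (91 − (q₁+q₂) − c)·q₂, giving q₂(c) = (91 − c − q₁)/2.
E[c₂] = 0.625·27 + 0.375·30 = 28.125
Firm 1's FOC against E[q₂] yields q₁ = (91 − 2·26 + E[c₂])/3 = (91 − 52 + 28.125)/3 = 22.375.
q₂(high-cost) = 19.3125, so P = 91 − (22.375 + 19.3125) = 49.3125.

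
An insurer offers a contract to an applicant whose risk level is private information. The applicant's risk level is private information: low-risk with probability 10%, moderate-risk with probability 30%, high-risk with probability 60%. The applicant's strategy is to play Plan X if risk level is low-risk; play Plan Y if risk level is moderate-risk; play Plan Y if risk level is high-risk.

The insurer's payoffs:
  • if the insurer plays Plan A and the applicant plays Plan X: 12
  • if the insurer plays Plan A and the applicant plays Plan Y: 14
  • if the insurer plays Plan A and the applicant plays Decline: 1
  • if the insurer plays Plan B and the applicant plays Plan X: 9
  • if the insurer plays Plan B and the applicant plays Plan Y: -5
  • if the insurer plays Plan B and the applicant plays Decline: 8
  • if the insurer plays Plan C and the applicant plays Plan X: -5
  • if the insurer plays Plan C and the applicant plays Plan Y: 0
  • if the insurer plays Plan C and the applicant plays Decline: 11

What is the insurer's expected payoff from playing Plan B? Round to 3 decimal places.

-3.600

E[Plan B] = 0.1·9 + 0.3·(-5) + 0.6·(-5) = 0.9 + (-1.5) + (-3) = -3.6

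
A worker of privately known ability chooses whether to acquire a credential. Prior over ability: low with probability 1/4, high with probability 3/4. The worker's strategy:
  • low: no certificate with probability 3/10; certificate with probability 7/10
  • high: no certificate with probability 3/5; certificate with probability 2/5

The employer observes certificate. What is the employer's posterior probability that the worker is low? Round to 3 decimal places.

0.368

Apply Bayes' rule using the sender's strategy as the likelihood.
P(certificate) = (1/4)·(7/10) + (3/4)·(2/5) = 19/40
P(low | certificate) = ((1/4)·(7/10)) / (19/40) = (7/40) / (19/40) = 7/19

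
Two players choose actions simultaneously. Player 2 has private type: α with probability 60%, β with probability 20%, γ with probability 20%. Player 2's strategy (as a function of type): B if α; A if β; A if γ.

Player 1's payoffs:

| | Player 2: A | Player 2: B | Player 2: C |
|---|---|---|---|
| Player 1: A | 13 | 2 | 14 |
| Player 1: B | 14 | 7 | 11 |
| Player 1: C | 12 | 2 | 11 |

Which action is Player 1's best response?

B

Compute Player 1's expected payoff for each action, taking the expectation over Player 2's type.
E[A] = 0.6·(2) + 0.2·(13) + 0.2·(13) = 6.4
E[B] = 0.6·(7) + 0.2·(14) + 0.2·(14) = 9.8
E[C] = 0.6·(2) + 0.2·(12) + 0.2·(12) = 6
Best response: B (9.8 is the largest).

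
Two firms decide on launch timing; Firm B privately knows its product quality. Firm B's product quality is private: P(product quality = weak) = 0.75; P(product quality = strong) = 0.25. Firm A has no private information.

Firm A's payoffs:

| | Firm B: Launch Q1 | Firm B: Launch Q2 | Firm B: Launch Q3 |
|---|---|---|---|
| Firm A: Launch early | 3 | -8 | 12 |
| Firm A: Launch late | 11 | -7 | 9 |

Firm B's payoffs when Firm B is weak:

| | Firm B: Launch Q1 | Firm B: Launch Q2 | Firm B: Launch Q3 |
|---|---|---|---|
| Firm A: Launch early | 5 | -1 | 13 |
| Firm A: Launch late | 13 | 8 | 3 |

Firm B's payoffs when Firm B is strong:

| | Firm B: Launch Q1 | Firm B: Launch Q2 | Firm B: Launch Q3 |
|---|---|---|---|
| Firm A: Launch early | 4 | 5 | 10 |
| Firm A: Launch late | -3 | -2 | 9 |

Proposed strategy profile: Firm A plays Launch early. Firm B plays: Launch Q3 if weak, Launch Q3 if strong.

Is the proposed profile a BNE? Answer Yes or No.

Firm A plays Launch early: E[Launch early] = 0.75·(12) + 0.25·(12) = 12; E[Launch late] = 9. Best-responding. ✓
Firm B (product quality weak), facing Launch early: Launch Q1 gives 5, Launch Q2 gives -1, Launch Q3 gives 13. Proposed Launch Q3 is best. ✓
Firm B (product quality strong), facing Launch early: Launch Q1 gives 4, Launch Q2 gives 5, Launch Q3 gives 10. Proposed Launch Q3 is best. ✓

Yes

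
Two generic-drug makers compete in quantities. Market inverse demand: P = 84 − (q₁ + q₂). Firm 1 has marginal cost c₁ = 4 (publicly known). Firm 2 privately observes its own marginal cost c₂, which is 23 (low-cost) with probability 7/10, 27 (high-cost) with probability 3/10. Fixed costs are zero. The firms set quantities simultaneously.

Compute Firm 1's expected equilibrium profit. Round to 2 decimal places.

Type-c best response for Firm 2: q₂(c) = (84 − c)/2 − q₁/2.
Firm 1 maximizes expected profit; its first-order condition is 84 − 2q₁ − E[q₂] − 4 = 0.
Substituting E[q₂] and solving: E[c₂] = 24.2, so q₁ = (84 − 2·4 + 24.2)/3 = 33.4.
E[P] = 84 − (q₁ + E[q₂]) = 37.4; Firm 1's expected profit = (E[P] − 4)·q₁ = (37.4 − 4)·33.4 = 1115.56.

1115.56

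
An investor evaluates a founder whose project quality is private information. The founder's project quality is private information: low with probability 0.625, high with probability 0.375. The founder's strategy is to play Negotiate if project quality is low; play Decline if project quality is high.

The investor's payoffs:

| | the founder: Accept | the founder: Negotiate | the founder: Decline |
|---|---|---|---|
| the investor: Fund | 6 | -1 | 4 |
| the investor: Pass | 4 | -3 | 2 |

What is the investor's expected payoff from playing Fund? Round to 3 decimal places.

0.875

E[Fund] = 0.625·(-1) + 0.375·4 = (-0.625) + 1.5 = 0.875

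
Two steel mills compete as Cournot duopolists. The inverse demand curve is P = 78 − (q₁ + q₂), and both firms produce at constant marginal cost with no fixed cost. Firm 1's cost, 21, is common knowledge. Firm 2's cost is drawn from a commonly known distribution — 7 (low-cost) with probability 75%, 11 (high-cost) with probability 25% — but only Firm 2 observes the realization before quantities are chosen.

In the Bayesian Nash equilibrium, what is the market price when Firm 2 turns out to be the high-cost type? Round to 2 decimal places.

Firm 2 with cost c maximizes (78 − (q₁+q₂) − c)·q₂, giving q₂(c) = (78 − c − q₁)/2.
E[c₂] = 0.75·7 + 0.25·11 = 8
Firm 1's FOC against E[q₂] yields q₁ = (78 − 2·21 + E[c₂])/3 = (78 − 42 + 8)/3 = 14.6667.
q₂(high-cost) = 26.1667, so P = 78 − (14.6667 + 26.1667) = 37.1667.

37.17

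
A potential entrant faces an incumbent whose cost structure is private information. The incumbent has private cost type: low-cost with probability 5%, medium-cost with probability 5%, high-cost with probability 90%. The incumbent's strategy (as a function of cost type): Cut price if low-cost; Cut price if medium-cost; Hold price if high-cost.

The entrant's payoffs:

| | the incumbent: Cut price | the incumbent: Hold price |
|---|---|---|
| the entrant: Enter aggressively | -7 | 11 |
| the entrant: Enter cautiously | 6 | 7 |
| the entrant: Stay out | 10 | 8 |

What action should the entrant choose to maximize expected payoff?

Enter aggressively

Compute the entrant's expected payoff for each action, taking the expectation over the incumbent's type.
E[Enter aggressively] = 0.05·(-7) + 0.05·(-7) + 0.9·(11) = 9.2
E[Enter cautiously] = 0.05·(6) + 0.05·(6) + 0.9·(7) = 6.9
E[Stay out] = 0.05·(10) + 0.05·(10) + 0.9·(8) = 8.2
Best response: Enter aggressively (9.2 is the largest).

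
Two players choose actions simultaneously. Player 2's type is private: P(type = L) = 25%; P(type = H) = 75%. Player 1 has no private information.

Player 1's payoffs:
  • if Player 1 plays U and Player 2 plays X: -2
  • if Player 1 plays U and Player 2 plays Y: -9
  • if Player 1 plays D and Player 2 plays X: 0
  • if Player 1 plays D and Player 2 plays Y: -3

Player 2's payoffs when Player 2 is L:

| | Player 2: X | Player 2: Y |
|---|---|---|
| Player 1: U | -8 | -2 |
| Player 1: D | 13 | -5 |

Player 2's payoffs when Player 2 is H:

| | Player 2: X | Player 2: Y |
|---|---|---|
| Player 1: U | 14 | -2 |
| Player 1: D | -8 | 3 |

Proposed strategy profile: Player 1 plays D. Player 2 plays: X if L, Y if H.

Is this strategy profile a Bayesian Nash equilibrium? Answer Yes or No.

Yes

A profile is a BNE iff every type of every player is best-responding given beliefs about the other side.
Player 1 plays D: E[D] = 0.25·(0) + 0.75·(-3) = -2.25; E[U] = -7.25. Best-responding. ✓
Player 2 (type L), facing D: X gives 13, Y gives -5. Proposed X is best. ✓
Player 2 (type H), facing D: X gives -8, Y gives 3. Proposed Y is best. ✓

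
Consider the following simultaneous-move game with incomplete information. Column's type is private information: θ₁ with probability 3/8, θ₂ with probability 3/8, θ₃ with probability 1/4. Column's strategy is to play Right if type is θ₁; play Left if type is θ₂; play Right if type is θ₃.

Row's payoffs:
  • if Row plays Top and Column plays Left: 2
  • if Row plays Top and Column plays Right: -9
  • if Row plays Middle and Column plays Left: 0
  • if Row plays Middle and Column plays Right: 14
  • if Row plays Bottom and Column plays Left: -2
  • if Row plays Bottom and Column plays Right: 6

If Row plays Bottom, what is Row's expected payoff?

E[Bottom] = 3/8·6 + 3/8·(-2) + 1/4·6 = 9/4 + (-3/4) + 3/2 = 3

3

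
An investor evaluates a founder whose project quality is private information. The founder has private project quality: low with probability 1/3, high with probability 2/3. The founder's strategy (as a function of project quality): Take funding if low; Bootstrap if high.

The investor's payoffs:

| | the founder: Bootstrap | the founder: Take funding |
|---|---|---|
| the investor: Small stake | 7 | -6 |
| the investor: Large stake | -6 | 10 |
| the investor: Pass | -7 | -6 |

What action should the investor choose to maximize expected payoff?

Compute the investor's expected payoff for each action, taking the expectation over the founder's type.
E[Small stake] = 1/3·(-6) + 2/3·(7) = 8/3
E[Large stake] = 1/3·(10) + 2/3·(-6) = -2/3
E[Pass] = 1/3·(-6) + 2/3·(-7) = -20/3
Best response: Small stake (8/3 is the largest).

Small stake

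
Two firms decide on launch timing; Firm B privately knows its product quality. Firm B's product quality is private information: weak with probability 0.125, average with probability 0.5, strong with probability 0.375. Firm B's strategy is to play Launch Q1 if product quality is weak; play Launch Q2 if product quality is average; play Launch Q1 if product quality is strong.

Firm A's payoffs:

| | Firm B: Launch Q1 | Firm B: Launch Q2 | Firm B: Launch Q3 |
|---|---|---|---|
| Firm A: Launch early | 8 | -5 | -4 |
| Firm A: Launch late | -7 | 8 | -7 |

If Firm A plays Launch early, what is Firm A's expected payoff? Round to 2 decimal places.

1.50

Take the expectation over Firm B's product quality, weighting each type's action by its prior probability.
E[Launch early] = 0.125·8 + 0.5·(-5) + 0.375·8 = 1 + (-2.5) + 3 = 1.5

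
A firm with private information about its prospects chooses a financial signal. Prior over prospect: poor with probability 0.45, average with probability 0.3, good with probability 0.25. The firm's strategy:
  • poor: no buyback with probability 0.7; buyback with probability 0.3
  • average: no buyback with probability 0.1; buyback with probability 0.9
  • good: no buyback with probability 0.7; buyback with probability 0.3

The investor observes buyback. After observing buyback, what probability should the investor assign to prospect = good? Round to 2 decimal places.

0.16

Apply Bayes' rule using the sender's strategy as the likelihood.
P(buyback) = 0.45·0.3 + 0.3·0.9 + 0.25·0.3 = 0.48
P(good | buyback) = (0.25·0.3) / 0.48 = 0.075 / 0.48 = 0.15625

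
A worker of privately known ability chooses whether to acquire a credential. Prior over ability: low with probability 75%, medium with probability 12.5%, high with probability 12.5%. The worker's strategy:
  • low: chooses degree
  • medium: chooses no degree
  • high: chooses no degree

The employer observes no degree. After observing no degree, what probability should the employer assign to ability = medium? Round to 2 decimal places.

P(no degree) = 0.75·0 + 0.125·1 + 0.125·1 = 0.25
P(medium | no degree) = (0.125·1) / 0.25 = 0.125 / 0.25 = 0.5

0.50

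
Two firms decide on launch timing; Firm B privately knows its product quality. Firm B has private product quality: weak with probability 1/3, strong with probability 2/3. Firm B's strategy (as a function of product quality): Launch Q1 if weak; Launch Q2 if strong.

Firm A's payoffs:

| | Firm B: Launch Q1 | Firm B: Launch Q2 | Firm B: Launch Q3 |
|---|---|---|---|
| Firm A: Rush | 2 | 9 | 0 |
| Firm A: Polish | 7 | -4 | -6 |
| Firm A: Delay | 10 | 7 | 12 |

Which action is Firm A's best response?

E[Rush] = 1/3·(2) + 2/3·(9) = 20/3
E[Polish] = 1/3·(7) + 2/3·(-4) = -1/3
E[Delay] = 1/3·(10) + 2/3·(7) = 8
Best response: Delay (8 is the largest).

Delay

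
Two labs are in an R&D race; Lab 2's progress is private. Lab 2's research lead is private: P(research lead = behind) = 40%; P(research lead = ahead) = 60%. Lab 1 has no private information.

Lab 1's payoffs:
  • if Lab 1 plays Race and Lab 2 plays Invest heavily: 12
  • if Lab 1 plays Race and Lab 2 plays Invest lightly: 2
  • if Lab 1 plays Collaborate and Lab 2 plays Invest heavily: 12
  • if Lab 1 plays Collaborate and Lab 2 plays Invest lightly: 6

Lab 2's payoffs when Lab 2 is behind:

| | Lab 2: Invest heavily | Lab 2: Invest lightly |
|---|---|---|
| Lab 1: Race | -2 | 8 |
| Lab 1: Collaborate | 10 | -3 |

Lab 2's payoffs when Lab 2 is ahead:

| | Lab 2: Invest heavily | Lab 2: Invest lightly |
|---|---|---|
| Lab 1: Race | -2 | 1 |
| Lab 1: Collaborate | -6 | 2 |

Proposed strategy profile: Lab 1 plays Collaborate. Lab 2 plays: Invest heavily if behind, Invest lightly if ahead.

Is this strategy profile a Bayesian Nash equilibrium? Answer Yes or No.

A profile is a BNE iff every type of every player is best-responding given beliefs about the other side.
Lab 1 plays Collaborate: E[Collaborate] = 0.4·(12) + 0.6·(6) = 8.4; E[Race] = 6. Best-responding. ✓
Lab 2 (research lead behind), facing Collaborate: Invest heavily gives 10, Invest lightly gives -3. Proposed Invest heavily is best. ✓
Lab 2 (research lead ahead), facing Collaborate: Invest heavily gives -6, Invest lightly gives 2. Proposed Invest lightly is best. ✓

Yes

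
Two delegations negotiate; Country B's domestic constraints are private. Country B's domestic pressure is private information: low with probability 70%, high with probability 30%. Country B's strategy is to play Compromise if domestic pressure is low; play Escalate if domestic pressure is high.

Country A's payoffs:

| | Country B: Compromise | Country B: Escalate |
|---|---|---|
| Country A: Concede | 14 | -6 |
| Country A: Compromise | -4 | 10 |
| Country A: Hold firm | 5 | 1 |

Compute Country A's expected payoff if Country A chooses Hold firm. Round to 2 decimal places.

E[Hold firm] = 0.7·5 + 0.3·1 = 3.5 + 0.3 = 3.8

3.80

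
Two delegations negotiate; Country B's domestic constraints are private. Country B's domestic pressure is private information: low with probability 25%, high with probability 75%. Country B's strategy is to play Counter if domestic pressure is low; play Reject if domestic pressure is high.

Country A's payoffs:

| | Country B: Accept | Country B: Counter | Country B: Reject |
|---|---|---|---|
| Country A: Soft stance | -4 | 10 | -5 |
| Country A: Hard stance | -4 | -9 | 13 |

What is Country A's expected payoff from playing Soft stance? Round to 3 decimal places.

Take the expectation over Country B's domestic pressure, weighting each type's action by its prior probability.
E[Soft stance] = 0.25·10 + 0.75·(-5) = 2.5 + (-3.75) = -1.25

-1.250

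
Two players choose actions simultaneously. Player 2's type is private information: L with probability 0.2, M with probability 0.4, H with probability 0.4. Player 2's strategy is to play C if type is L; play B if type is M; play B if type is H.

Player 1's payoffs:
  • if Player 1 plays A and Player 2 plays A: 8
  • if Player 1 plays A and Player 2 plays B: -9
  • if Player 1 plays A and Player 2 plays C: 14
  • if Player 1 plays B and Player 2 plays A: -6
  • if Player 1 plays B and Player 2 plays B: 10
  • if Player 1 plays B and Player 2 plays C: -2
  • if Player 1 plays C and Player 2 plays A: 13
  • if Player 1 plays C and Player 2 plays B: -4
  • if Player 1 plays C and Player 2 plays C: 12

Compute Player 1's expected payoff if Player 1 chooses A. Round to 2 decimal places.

-4.40

E[A] = 0.2·14 + 0.4·(-9) + 0.4·(-9) = 2.8 + (-3.6) + (-3.6) = -4.4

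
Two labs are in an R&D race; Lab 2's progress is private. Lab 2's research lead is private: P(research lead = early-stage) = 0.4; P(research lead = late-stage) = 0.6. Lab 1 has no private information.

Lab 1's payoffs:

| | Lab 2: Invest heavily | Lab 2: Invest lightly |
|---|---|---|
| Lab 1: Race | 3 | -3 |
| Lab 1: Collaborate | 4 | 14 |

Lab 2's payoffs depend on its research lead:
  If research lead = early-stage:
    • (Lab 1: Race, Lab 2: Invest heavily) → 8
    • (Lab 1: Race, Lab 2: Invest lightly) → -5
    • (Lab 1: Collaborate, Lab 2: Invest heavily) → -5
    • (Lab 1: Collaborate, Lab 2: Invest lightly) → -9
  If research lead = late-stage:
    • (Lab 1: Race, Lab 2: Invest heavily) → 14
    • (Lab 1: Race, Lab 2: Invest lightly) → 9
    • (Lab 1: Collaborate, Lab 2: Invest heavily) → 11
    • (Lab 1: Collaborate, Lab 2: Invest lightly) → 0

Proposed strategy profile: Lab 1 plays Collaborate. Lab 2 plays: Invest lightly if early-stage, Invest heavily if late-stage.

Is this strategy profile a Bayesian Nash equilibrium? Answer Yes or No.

No

Lab 1 plays Collaborate: E[Collaborate] = 0.4·(14) + 0.6·(4) = 8; E[Race] = 0.6. Best-responding. ✓
Lab 2 (research lead early-stage), facing Collaborate: Invest heavily gives -5, Invest lightly gives -9. Proposed Invest lightly is not best — profitable deviation exists. ✗
Lab 2 (research lead late-stage), facing Collaborate: Invest heavily gives 11, Invest lightly gives 0. Proposed Invest heavily is best. ✓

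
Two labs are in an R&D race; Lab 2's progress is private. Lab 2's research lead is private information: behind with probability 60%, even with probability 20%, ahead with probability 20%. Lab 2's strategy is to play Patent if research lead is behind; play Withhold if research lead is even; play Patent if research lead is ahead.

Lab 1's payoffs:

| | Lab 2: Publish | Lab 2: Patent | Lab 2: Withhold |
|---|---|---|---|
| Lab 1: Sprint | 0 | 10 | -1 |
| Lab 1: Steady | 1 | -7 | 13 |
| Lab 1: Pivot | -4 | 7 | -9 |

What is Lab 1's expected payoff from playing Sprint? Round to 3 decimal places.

7.800

E[Sprint] = 0.6·10 + 0.2·(-1) + 0.2·10 = 6 + (-0.2) + 2 = 7.8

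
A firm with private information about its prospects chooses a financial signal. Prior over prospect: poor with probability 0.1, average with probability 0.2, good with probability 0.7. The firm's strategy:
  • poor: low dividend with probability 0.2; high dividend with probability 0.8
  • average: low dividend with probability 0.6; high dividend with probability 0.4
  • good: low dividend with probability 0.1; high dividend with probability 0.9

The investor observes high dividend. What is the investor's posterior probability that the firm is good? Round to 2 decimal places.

P(high dividend) = 0.1·0.8 + 0.2·0.4 + 0.7·0.9 = 0.79
P(good | high dividend) = (0.7·0.9) / 0.79 = 0.63 / 0.79 = 0.797468

0.80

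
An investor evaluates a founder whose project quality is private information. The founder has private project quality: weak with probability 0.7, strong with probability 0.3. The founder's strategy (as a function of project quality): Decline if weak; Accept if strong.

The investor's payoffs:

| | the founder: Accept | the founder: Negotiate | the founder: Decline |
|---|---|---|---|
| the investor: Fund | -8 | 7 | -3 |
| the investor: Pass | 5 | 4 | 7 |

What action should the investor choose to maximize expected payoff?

Pass

Compute the investor's expected payoff for each action, taking the expectation over the founder's type.
E[Fund] = 0.7·(-3) + 0.3·(-8) = -4.5
E[Pass] = 0.7·(7) + 0.3·(5) = 6.4
Best response: Pass (6.4 is the largest).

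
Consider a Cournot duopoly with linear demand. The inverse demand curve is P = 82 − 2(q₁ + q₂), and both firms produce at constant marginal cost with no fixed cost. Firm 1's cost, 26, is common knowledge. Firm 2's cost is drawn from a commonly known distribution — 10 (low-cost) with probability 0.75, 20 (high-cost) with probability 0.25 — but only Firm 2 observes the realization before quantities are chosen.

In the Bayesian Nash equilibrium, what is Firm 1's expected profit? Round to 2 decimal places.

Type-c best response for Firm 2: q₂(c) = (82 − c)/4 − q₁/2.
Firm 1 maximizes expected profit; its first-order condition is 82 − 4q₁ − 2E[q₂] − 26 = 0.
Substituting E[q₂] and solving: E[c₂] = 12.5, so q₁ = (82 − 2·26 + 12.5)/6 = 7.08333.
E[P] = 82 − 2·(q₁ + E[q₂]) = 40.1667; Firm 1's expected profit = (E[P] − 26)·q₁ = (40.1667 − 26)·7.08333 = 100.347.

100.35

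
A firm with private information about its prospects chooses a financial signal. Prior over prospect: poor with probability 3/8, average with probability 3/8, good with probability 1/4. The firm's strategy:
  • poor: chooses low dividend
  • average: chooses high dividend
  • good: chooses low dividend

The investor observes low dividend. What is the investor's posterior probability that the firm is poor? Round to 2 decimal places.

Apply Bayes' rule using the sender's strategy as the likelihood.
P(low dividend) = (3/8)·1 + (3/8)·0 + (1/4)·1 = 5/8
P(poor | low dividend) = ((3/8)·1) / (5/8) = (3/8) / (5/8) = 3/5

0.60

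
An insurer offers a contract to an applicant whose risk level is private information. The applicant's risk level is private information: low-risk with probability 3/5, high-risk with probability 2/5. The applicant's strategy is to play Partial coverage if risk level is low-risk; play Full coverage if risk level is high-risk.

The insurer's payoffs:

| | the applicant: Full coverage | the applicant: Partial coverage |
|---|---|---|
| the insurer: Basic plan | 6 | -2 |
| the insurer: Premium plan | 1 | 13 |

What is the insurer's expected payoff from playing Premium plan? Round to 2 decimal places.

8.20

E[Premium plan] = 3/5·13 + 2/5·1 = 39/5 + 2/5 = 41/5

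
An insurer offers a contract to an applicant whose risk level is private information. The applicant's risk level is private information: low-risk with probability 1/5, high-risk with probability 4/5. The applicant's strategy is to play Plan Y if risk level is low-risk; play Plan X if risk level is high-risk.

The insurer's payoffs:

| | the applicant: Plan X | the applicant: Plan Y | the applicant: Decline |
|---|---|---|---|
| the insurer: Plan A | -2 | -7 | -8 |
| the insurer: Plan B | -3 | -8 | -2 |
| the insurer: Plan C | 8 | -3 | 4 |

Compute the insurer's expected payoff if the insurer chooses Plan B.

Take the expectation over the applicant's risk level, weighting each type's action by its prior probability.
E[Plan B] = 1/5·(-8) + 4/5·(-3) = (-8/5) + (-12/5) = -4

-4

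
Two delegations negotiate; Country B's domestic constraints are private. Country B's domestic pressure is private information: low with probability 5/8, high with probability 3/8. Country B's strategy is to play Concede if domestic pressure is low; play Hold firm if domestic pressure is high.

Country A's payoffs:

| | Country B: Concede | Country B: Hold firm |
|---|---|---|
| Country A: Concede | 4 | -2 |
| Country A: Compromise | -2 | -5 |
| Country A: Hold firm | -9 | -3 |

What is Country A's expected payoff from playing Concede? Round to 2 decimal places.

1.75

E[Concede] = 5/8·4 + 3/8·(-2) = 5/2 + (-3/4) = 7/4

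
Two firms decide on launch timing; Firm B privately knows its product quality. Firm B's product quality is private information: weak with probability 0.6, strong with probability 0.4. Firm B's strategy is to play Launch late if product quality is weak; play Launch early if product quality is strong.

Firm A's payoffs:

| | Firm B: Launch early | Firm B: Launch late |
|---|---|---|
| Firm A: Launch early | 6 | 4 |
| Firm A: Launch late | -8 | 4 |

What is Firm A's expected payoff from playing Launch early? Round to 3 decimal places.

4.800

E[Launch early] = 0.6·4 + 0.4·6 = 2.4 + 2.4 = 4.8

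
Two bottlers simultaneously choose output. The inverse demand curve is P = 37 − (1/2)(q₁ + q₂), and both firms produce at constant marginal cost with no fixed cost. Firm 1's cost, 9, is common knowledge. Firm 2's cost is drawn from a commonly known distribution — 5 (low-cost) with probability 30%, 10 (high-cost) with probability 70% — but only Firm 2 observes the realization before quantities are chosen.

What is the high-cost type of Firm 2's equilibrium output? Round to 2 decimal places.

Firm 2 with cost c maximizes (37 − (1/2)(q₁+q₂) − c)·q₂, giving q₂(c) = (37 − c − (1/2)q₁).
E[c₂] = 0.3·5 + 0.7·10 = 8.5
Firm 1's FOC against E[q₂] yields q₁ = (37 − 2·9 + E[c₂])/(3/2) = (37 − 18 + 8.5)/(3/2) = 18.3333.
q₂(high-cost) = (37 − 10 − (1/2)·18.3333) = 17.8333.

17.83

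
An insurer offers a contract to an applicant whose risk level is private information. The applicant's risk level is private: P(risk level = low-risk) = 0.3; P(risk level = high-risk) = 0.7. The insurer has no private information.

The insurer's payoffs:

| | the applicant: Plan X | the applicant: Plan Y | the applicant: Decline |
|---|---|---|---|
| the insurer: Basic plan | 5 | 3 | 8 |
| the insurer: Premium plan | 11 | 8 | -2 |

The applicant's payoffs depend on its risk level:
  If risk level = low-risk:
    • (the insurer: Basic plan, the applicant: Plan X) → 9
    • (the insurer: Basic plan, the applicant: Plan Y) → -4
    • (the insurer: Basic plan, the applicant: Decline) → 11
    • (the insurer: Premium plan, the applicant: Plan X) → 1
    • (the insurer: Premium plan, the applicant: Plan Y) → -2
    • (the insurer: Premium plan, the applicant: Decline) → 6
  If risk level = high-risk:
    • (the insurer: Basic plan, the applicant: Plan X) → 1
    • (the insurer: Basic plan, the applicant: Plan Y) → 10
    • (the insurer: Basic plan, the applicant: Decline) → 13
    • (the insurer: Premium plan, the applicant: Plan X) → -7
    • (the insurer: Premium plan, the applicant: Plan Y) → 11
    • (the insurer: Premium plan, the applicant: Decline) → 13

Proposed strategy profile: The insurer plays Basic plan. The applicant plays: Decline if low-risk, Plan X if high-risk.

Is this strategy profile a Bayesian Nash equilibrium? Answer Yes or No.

No

The insurer plays Basic plan: E[Basic plan] = 0.3·(8) + 0.7·(5) = 5.9; E[Premium plan] = 7.1. Not best-responding. ✗
The applicant (risk level low-risk), facing Basic plan: Plan X gives 9, Plan Y gives -4, Decline gives 11. Proposed Decline is best. ✓
The applicant (risk level high-risk), facing Basic plan: Plan X gives 1, Plan Y gives 10, Decline gives 13. Proposed Plan X is not best — profitable deviation exists. ✗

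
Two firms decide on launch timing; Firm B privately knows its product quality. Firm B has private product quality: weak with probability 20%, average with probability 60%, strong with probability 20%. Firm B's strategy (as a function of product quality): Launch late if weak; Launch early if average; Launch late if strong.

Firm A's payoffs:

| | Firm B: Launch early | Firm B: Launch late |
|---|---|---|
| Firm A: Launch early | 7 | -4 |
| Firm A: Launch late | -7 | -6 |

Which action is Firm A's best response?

Launch early

Compute Firm A's expected payoff for each action, taking the expectation over Firm B's type.
E[Launch early] = 0.2·(-4) + 0.6·(7) + 0.2·(-4) = 2.6
E[Launch late] = 0.2·(-6) + 0.6·(-7) + 0.2·(-6) = -6.6
Best response: Launch early (2.6 is the largest).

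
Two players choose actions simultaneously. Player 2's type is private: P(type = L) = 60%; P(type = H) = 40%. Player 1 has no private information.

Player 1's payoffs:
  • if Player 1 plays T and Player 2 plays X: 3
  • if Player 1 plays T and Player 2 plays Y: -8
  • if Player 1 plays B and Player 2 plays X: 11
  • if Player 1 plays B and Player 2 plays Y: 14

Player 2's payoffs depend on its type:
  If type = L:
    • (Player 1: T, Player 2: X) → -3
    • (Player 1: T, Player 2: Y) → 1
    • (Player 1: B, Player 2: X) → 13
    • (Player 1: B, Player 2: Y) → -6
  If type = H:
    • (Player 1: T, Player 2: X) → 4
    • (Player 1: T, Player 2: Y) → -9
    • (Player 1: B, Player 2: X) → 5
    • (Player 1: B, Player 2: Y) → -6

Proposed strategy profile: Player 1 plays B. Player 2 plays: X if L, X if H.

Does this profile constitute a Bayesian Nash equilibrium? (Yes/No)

Player 1 plays B: E[B] = 0.6·(11) + 0.4·(11) = 11; E[T] = 3. Best-responding. ✓
Player 2 (type L), facing B: X gives 13, Y gives -6. Proposed X is best. ✓
Player 2 (type H), facing B: X gives 5, Y gives -6. Proposed X is best. ✓

Yes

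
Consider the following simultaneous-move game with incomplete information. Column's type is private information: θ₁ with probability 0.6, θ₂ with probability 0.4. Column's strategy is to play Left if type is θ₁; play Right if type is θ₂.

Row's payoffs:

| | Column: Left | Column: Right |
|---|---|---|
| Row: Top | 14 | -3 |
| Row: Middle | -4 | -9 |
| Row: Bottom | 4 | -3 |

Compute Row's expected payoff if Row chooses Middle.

Take the expectation over Column's type, weighting each type's action by its prior probability.
E[Middle] = 0.6·(-4) + 0.4·(-9) = (-2.4) + (-3.6) = -6

-6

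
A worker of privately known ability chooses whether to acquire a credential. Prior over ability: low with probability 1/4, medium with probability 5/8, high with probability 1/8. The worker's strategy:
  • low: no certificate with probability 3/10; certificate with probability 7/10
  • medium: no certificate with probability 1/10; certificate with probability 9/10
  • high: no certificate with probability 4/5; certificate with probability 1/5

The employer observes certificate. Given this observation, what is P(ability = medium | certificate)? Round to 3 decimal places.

Apply Bayes' rule using the sender's strategy as the likelihood.
P(certificate) = (1/4)·(7/10) + (5/8)·(9/10) + (1/8)·(1/5) = 61/80
P(medium | certificate) = ((5/8)·(9/10)) / (61/80) = (9/16) / (61/80) = 45/61

0.738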